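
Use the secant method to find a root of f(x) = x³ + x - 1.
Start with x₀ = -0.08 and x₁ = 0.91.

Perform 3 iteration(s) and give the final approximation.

f(x) = x³ + x - 1
x₀ = -0.08, x₁ = 0.91

Secant formula: x_{n+1} = x_n - f(x_n)(x_n - x_{n-1})/(f(x_n) - f(x_{n-1}))

Iteration 1:
  f(-0.080000) = -1.080512
  f(0.910000) = 0.663571
  x_2 = 0.910000 - 0.663571×(0.910000 - (-0.080000))/(0.663571 - (-1.080512))
       = 0.533335
Iteration 2:
  f(0.910000) = 0.663571
  f(0.533335) = -0.314960
  x_3 = 0.533335 - (-0.314960)×(0.533335 - 0.910000)/(-0.314960 - 0.663571)
       = 0.654572
Iteration 3:
  f(0.533335) = -0.314960
  f(0.654572) = -0.064967
  x_4 = 0.654572 - (-0.064967)×(0.654572 - 0.533335)/(-0.064967 - (-0.314960))
       = 0.686079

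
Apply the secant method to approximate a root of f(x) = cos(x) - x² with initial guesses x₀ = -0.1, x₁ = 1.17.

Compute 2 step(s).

f(x) = cos(x) - x²
x₀ = -0.1, x₁ = 1.17

Secant formula: x_{n+1} = x_n - f(x_n)(x_n - x_{n-1})/(f(x_n) - f(x_{n-1}))

Iteration 1:
  f(-0.100000) = 0.985004
  f(1.170000) = -0.978748
  x_2 = 1.170000 - (-0.978748)×(1.170000 - (-0.100000))/(-0.978748 - 0.985004)
       = 0.537023
Iteration 2:
  f(1.170000) = -0.978748
  f(0.537023) = 0.570842
  x_3 = 0.537023 - 0.570842×(0.537023 - 1.170000)/(0.570842 - (-0.978748))
       = 0.770201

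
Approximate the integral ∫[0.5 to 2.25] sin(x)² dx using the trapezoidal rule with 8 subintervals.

f(x) = sin(x)²
a = 0.5, b = 2.25, n = 8
h = (b - a)/n = 0.218750

Trapezoidal rule: (h/2)[f(x₀) + 2f(x₁) + 2f(x₂) + ... + f(xₙ)]

x_0 = 0.5000, f(x_0) = 0.229849, coefficient = 1
x_1 = 0.7188, f(x_1) = 0.433549, coefficient = 2
x_2 = 0.9375, f(x_2) = 0.649767, coefficient = 2
x_3 = 1.1562, f(x_3) = 0.837773, coefficient = 2
x_4 = 1.3750, f(x_4) = 0.962151, coefficient = 2
x_5 = 1.5938, f(x_5) = 0.999473, coefficient = 2
x_6 = 1.8125, f(x_6) = 0.942708, coefficient = 2
x_7 = 2.0312, f(x_7) = 0.802549, coefficient = 2
x_8 = 2.2500, f(x_8) = 0.605398, coefficient = 1

I ≈ (0.218750/2) × 12.091187 = 1.322474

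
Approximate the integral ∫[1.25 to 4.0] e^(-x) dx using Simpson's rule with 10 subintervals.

f(x) = e^(-x)
a = 1.25, b = 4.0, n = 10
h = (b - a)/n = 0.275000

Simpson's rule: (h/3)[f(x₀) + 4f(x₁) + 2f(x₂) + ... + f(xₙ)]

x_0 = 1.2500, f(x_0) = 0.286505, coefficient = 1
x_1 = 1.5250, f(x_1) = 0.217621, coefficient = 4
x_2 = 1.8000, f(x_2) = 0.165299, coefficient = 2
x_3 = 2.0750, f(x_3) = 0.125556, coefficient = 4
x_4 = 2.3500, f(x_4) = 0.095369, coefficient = 2
x_5 = 2.6250, f(x_5) = 0.072440, coefficient = 4
x_6 = 2.9000, f(x_6) = 0.055023, coefficient = 2
x_7 = 3.1750, f(x_7) = 0.041794, coefficient = 4
x_8 = 3.4500, f(x_8) = 0.031746, coefficient = 2
x_9 = 3.7250, f(x_9) = 0.024113, coefficient = 4
x_10 = 4.0000, f(x_10) = 0.018316, coefficient = 1

I ≈ (0.275000/3) × 2.925792 = 0.268198
Exact value: 0.268189
Error: 0.000008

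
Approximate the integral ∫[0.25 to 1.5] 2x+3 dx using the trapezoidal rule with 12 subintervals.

f(x) = 2x+3
a = 0.25, b = 1.5, n = 12
h = (b - a)/n = 0.104167

Trapezoidal rule: (h/2)[f(x₀) + 2f(x₁) + 2f(x₂) + ... + f(xₙ)]

x_0 = 0.2500, f(x_0) = 3.500000, coefficient = 1
x_1 = 0.3542, f(x_1) = 3.708333, coefficient = 2
x_2 = 0.4583, f(x_2) = 3.916667, coefficient = 2
x_3 = 0.5625, f(x_3) = 4.125000, coefficient = 2
x_4 = 0.6667, f(x_4) = 4.333333, coefficient = 2
x_5 = 0.7708, f(x_5) = 4.541667, coefficient = 2
x_6 = 0.8750, f(x_6) = 4.750000, coefficient = 2
x_7 = 0.9792, f(x_7) = 4.958333, coefficient = 2
x_8 = 1.0833, f(x_8) = 5.166667, coefficient = 2
x_9 = 1.1875, f(x_9) = 5.375000, coefficient = 2
x_10 = 1.2917, f(x_10) = 5.583333, coefficient = 2
x_11 = 1.3958, f(x_11) = 5.791667, coefficient = 2
x_12 = 1.5000, f(x_12) = 6.000000, coefficient = 1

I ≈ (0.104167/2) × 114.000000 = 5.937500
Exact value: 5.937500
Error: 0.000000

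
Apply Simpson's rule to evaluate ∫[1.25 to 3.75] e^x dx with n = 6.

f(x) = e^x
a = 1.25, b = 3.75, n = 6
h = (b - a)/n = 0.416667

Simpson's rule: (h/3)[f(x₀) + 4f(x₁) + 2f(x₂) + ... + f(xₙ)]

x_0 = 1.2500, f(x_0) = 3.490343, coefficient = 1
x_1 = 1.6667, f(x_1) = 5.294490, coefficient = 4
x_2 = 2.0833, f(x_2) = 8.031195, coefficient = 2
x_3 = 2.5000, f(x_3) = 12.182494, coefficient = 4
x_4 = 2.9167, f(x_4) = 18.479586, coefficient = 2
x_5 = 3.3333, f(x_5) = 28.031625, coefficient = 4
x_6 = 3.7500, f(x_6) = 42.521082, coefficient = 1

I ≈ (0.416667/3) × 281.067423 = 39.037142
Exact value: 39.030739
Error: 0.006403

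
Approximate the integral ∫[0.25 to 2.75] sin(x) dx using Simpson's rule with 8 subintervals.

f(x) = sin(x)
a = 0.25, b = 2.75, n = 8
h = (b - a)/n = 0.312500

Simpson's rule: (h/3)[f(x₀) + 4f(x₁) + 2f(x₂) + ... + f(xₙ)]

x_0 = 0.2500, f(x_0) = 0.247404, coefficient = 1
x_1 = 0.5625, f(x_1) = 0.533303, coefficient = 4
x_2 = 0.8750, f(x_2) = 0.767544, coefficient = 2
x_3 = 1.1875, f(x_3) = 0.927437, coefficient = 4
x_4 = 1.5000, f(x_4) = 0.997495, coefficient = 2
x_5 = 1.8125, f(x_5) = 0.970932, coefficient = 4
x_6 = 2.1250, f(x_6) = 0.850320, coefficient = 2
x_7 = 2.4375, f(x_7) = 0.647343, coefficient = 4
x_8 = 2.7500, f(x_8) = 0.381661, coefficient = 1

I ≈ (0.312500/3) × 18.175836 = 1.893316
Exact value: 1.893215
Error: 0.000101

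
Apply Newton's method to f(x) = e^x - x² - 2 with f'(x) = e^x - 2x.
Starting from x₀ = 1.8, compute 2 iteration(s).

f(x) = e^x - x² - 2
f'(x) = e^x - 2x
x₀ = 1.8

Newton-Raphson formula: x_{n+1} = x_n - f(x_n)/f'(x_n)

Iteration 1:
  f(1.800000) = 0.809647
  f'(1.800000) = 2.449647
  x_1 = 1.800000 - 0.809647/2.449647 = 1.469484
Iteration 2:
  f(1.469484) = 0.187608
  f'(1.469484) = 1.408024
  x_2 = 1.469484 - 0.187608/1.408024 = 1.336242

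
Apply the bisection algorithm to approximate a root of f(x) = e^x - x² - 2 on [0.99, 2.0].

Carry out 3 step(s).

f(x) = e^x - x² - 2
Initial interval: [0.99, 2.0]

Iteration 1:
  c_1 = (0.990000 + 2.000000)/2 = 1.495000
  f(c_1) = f(1.495000) = 0.224312
  f(a) × f(c) < 0, new interval: [0.990000, 1.495000]
Iteration 2:
  c_2 = (0.990000 + 1.495000)/2 = 1.242500
  f(c_2) = f(1.242500) = -0.079543
  f(a) × f(c) ≥ 0, new interval: [1.242500, 1.495000]
Iteration 3:
  c_3 = (1.242500 + 1.495000)/2 = 1.368750
  f(c_3) = f(1.368750) = 0.056958
  f(a) × f(c) < 0, new interval: [1.242500, 1.368750]

After 3 iteration(s), the approximation is c_3 = 1.368750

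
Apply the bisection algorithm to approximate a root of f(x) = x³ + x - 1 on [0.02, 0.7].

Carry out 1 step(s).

f(x) = x³ + x - 1
Initial interval: [0.02, 0.7]

Iteration 1:
  c_1 = (0.020000 + 0.700000)/2 = 0.360000
  f(c_1) = f(0.360000) = -0.593344
  f(a) × f(c) ≥ 0, new interval: [0.360000, 0.700000]

After 1 iteration(s), the approximation is c_1 = 0.360000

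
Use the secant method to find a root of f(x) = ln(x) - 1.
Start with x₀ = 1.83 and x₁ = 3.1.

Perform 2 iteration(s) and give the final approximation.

f(x) = ln(x) - 1
x₀ = 1.83, x₁ = 3.1

Secant formula: x_{n+1} = x_n - f(x_n)(x_n - x_{n-1})/(f(x_n) - f(x_{n-1}))

Iteration 1:
  f(1.830000) = -0.395684
  f(3.100000) = 0.131402
  x_2 = 3.100000 - 0.131402×(3.100000 - 1.830000)/(0.131402 - (-0.395684))
       = 2.783390
Iteration 2:
  f(3.100000) = 0.131402
  f(2.783390) = 0.023670
  x_3 = 2.783390 - 0.023670×(2.783390 - 3.100000)/(0.023670 - 0.131402)
       = 2.713828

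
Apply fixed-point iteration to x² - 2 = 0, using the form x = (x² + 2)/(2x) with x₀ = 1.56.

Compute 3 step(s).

Equation: x² - 2 = 0
Fixed-point form: x = (x² + 2)/(2x)
x₀ = 1.56

x_1 = g(1.560000) = 1.421026
x_2 = g(1.421026) = 1.414230
x_3 = g(1.414230) = 1.414214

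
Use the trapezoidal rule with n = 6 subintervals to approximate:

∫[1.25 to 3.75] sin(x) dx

f(x) = sin(x)
a = 1.25, b = 3.75, n = 6
h = (b - a)/n = 0.416667

Trapezoidal rule: (h/2)[f(x₀) + 2f(x₁) + 2f(x₂) + ... + f(xₙ)]

x_0 = 1.2500, f(x_0) = 0.948985, coefficient = 1
x_1 = 1.6667, f(x_1) = 0.995408, coefficient = 2
x_2 = 2.0833, f(x_2) = 0.871503, coefficient = 2
x_3 = 2.5000, f(x_3) = 0.598472, coefficient = 2
x_4 = 2.9167, f(x_4) = 0.223034, coefficient = 2
x_5 = 3.3333, f(x_5) = -0.190568, coefficient = 2
x_6 = 3.7500, f(x_6) = -0.571561, coefficient = 1

I ≈ (0.416667/2) × 5.373122 = 1.119400
Exact value: 1.135882
Error: 0.016481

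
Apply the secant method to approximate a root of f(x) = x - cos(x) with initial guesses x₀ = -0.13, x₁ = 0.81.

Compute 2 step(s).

f(x) = x - cos(x)
x₀ = -0.13, x₁ = 0.81

Secant formula: x_{n+1} = x_n - f(x_n)(x_n - x_{n-1})/(f(x_n) - f(x_{n-1}))

Iteration 1:
  f(-0.130000) = -1.121562
  f(0.810000) = 0.120502
  x_2 = 0.810000 - 0.120502×(0.810000 - (-0.130000))/(0.120502 - (-1.121562))
       = 0.718804
Iteration 2:
  f(0.810000) = 0.120502
  f(0.718804) = -0.033790
  x_3 = 0.718804 - (-0.033790)×(0.718804 - 0.810000)/(-0.033790 - 0.120502)
       = 0.738776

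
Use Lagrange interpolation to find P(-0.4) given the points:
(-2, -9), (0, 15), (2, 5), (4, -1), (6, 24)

Lagrange interpolation formula:
P(x) = Σ yᵢ × Lᵢ(x)
where Lᵢ(x) = Π_{j≠i} (x - xⱼ)/(xᵢ - xⱼ)

L_0(-0.4) = (-0.4 - 0)/(-2 - 0) × (-0.4 - 2)/(-2 - 2) × (-0.4 - 4)/(-2 - 4) × (-0.4 - 6)/(-2 - 6) = 0.070400
L_1(-0.4) = (-0.4 - (-2))/(0 - (-2)) × (-0.4 - 2)/(0 - 2) × (-0.4 - 4)/(0 - 4) × (-0.4 - 6)/(0 - 6) = 1.126400
L_2(-0.4) = (-0.4 - (-2))/(2 - (-2)) × (-0.4 - 0)/(2 - 0) × (-0.4 - 4)/(2 - 4) × (-0.4 - 6)/(2 - 6) = -0.281600
L_3(-0.4) = (-0.4 - (-2))/(4 - (-2)) × (-0.4 - 0)/(4 - 0) × (-0.4 - 2)/(4 - 2) × (-0.4 - 6)/(4 - 6) = 0.102400
L_4(-0.4) = (-0.4 - (-2))/(6 - (-2)) × (-0.4 - 0)/(6 - 0) × (-0.4 - 2)/(6 - 2) × (-0.4 - 4)/(6 - 4) = -0.017600

P(-0.4) = (-9)×L_0(-0.4) + 15×L_1(-0.4) + 5×L_2(-0.4) + (-1)×L_3(-0.4) + 24×L_4(-0.4)
P(-0.4) = 14.329600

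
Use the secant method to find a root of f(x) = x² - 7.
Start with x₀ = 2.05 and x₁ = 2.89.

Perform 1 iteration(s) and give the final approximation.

f(x) = x² - 7
x₀ = 2.05, x₁ = 2.89

Secant formula: x_{n+1} = x_n - f(x_n)(x_n - x_{n-1})/(f(x_n) - f(x_{n-1}))

Iteration 1:
  f(2.050000) = -2.797500
  f(2.890000) = 1.352100
  x_2 = 2.890000 - 1.352100×(2.890000 - 2.050000)/(1.352100 - (-2.797500))
       = 2.616296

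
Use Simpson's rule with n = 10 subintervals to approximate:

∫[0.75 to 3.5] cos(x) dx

f(x) = cos(x)
a = 0.75, b = 3.5, n = 10
h = (b - a)/n = 0.275000

Simpson's rule: (h/3)[f(x₀) + 4f(x₁) + 2f(x₂) + ... + f(xₙ)]

x_0 = 0.7500, f(x_0) = 0.731689, coefficient = 1
x_1 = 1.0250, f(x_1) = 0.519099, coefficient = 4
x_2 = 1.3000, f(x_2) = 0.267499, coefficient = 2
x_3 = 1.5750, f(x_3) = -0.004204, coefficient = 4
x_4 = 1.8500, f(x_4) = -0.275590, coefficient = 2
x_5 = 2.1250, f(x_5) = -0.526266, coefficient = 4
x_6 = 2.4000, f(x_6) = -0.737394, coefficient = 2
x_7 = 2.6750, f(x_7) = -0.893106, coefficient = 4
x_8 = 2.9500, f(x_8) = -0.981702, coefficient = 2
x_9 = 3.2250, f(x_9) = -0.996524, coefficient = 4
x_10 = 3.5000, f(x_10) = -0.936457, coefficient = 1

I ≈ (0.275000/3) × -11.263146 = -1.032455
Exact value: -1.032422
Error: 0.000033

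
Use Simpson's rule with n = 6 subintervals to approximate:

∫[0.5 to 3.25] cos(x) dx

f(x) = cos(x)
a = 0.5, b = 3.25, n = 6
h = (b - a)/n = 0.458333

Simpson's rule: (h/3)[f(x₀) + 4f(x₁) + 2f(x₂) + ... + f(xₙ)]

x_0 = 0.5000, f(x_0) = 0.877583, coefficient = 1
x_1 = 0.9583, f(x_1) = 0.574885, coefficient = 4
x_2 = 1.4167, f(x_2) = 0.153520, coefficient = 2
x_3 = 1.8750, f(x_3) = -0.299534, coefficient = 4
x_4 = 2.3333, f(x_4) = -0.690758, coefficient = 2
x_5 = 2.7917, f(x_5) = -0.939398, coefficient = 4
x_6 = 3.2500, f(x_6) = -0.994130, coefficient = 1

I ≈ (0.458333/3) × -3.847211 = -0.587768
Exact value: -0.587621
Error: 0.000148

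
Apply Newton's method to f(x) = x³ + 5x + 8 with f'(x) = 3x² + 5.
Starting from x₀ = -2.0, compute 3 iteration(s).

f(x) = x³ + 5x + 8
f'(x) = 3x² + 5
x₀ = -2.0

Newton-Raphson formula: x_{n+1} = x_n - f(x_n)/f'(x_n)

Iteration 1:
  f(-2.000000) = -10.000000
  f'(-2.000000) = 17.000000
  x_1 = -2.000000 - (-10.000000)/17.000000 = -1.411765
Iteration 2:
  f(-1.411765) = -1.872583
  f'(-1.411765) = 10.979239
  x_2 = -1.411765 - (-1.872583)/10.979239 = -1.241208
Iteration 3:
  f(-1.241208) = -0.118242
  f'(-1.241208) = 9.621792
  x_3 = -1.241208 - (-0.118242)/9.621792 = -1.228919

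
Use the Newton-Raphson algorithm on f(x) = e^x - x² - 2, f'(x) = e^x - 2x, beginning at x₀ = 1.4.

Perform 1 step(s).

f(x) = e^x - x² - 2
f'(x) = e^x - 2x
x₀ = 1.4

Newton-Raphson formula: x_{n+1} = x_n - f(x_n)/f'(x_n)

Iteration 1:
  f(1.400000) = 0.095200
  f'(1.400000) = 1.255200
  x_1 = 1.400000 - 0.095200/1.255200 = 1.324156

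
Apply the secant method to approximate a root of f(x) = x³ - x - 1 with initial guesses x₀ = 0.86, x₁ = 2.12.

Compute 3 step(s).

f(x) = x³ - x - 1
x₀ = 0.86, x₁ = 2.12

Secant formula: x_{n+1} = x_n - f(x_n)(x_n - x_{n-1})/(f(x_n) - f(x_{n-1}))

Iteration 1:
  f(0.860000) = -1.223944
  f(2.120000) = 6.408128
  x_2 = 2.120000 - 6.408128×(2.120000 - 0.860000)/(6.408128 - (-1.223944))
       = 1.062064
Iteration 2:
  f(2.120000) = 6.408128
  f(1.062064) = -0.864076
  x_3 = 1.062064 - (-0.864076)×(1.062064 - 2.120000)/(-0.864076 - 6.408128)
       = 1.187767
Iteration 3:
  f(1.062064) = -0.864076
  f(1.187767) = -0.512076
  x_4 = 1.187767 - (-0.512076)×(1.187767 - 1.062064)/(-0.512076 - (-0.864076))
       = 1.370635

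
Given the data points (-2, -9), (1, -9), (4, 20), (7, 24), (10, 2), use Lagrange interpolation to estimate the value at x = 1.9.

Lagrange interpolation formula:
P(x) = Σ yᵢ × Lᵢ(x)
where Lᵢ(x) = Π_{j≠i} (x - xⱼ)/(xᵢ - xⱼ)

L_0(1.9) = (1.9 - 1)/(-2 - 1) × (1.9 - 4)/(-2 - 4) × (1.9 - 7)/(-2 - 7) × (1.9 - 10)/(-2 - 10) = -0.040162
L_1(1.9) = (1.9 - (-2))/(1 - (-2)) × (1.9 - 4)/(1 - 4) × (1.9 - 7)/(1 - 7) × (1.9 - 10)/(1 - 10) = 0.696150
L_2(1.9) = (1.9 - (-2))/(4 - (-2)) × (1.9 - 1)/(4 - 1) × (1.9 - 7)/(4 - 7) × (1.9 - 10)/(4 - 10) = 0.447525
L_3(1.9) = (1.9 - (-2))/(7 - (-2)) × (1.9 - 1)/(7 - 1) × (1.9 - 4)/(7 - 4) × (1.9 - 10)/(7 - 10) = -0.122850
L_4(1.9) = (1.9 - (-2))/(10 - (-2)) × (1.9 - 1)/(10 - 1) × (1.9 - 4)/(10 - 4) × (1.9 - 7)/(10 - 7) = 0.019338

P(1.9) = (-9)×L_0(1.9) + (-9)×L_1(1.9) + 20×L_2(1.9) + 24×L_3(1.9) + 2×L_4(1.9)
P(1.9) = 0.136887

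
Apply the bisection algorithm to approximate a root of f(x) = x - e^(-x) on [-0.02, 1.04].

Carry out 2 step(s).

f(x) = x - e^(-x)
Initial interval: [-0.02, 1.04]

Iteration 1:
  c_1 = (-0.020000 + 1.040000)/2 = 0.510000
  f(c_1) = f(0.510000) = -0.090496
  f(a) × f(c) ≥ 0, new interval: [0.510000, 1.040000]
Iteration 2:
  c_2 = (0.510000 + 1.040000)/2 = 0.775000
  f(c_2) = f(0.775000) = 0.314296
  f(a) × f(c) < 0, new interval: [0.510000, 0.775000]

After 2 iteration(s), the approximation is c_2 = 0.775000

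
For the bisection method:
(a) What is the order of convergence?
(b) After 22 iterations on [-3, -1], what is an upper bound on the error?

(a) Bisection has linear (order 1) convergence; the error is halved each step.

(b) Error bound = (b-a)/2^n = (-1 - (-3))/2^{22}
    = 2/2^{22}

(a) 1 (linear); (b) error ≤ 4.77e-07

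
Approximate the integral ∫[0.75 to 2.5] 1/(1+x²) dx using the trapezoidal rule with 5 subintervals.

f(x) = 1/(1+x²)
a = 0.75, b = 2.5, n = 5
h = (b - a)/n = 0.350000

Trapezoidal rule: (h/2)[f(x₀) + 2f(x₁) + 2f(x₂) + ... + f(xₙ)]

x_0 = 0.7500, f(x_0) = 0.640000, coefficient = 1
x_1 = 1.1000, f(x_1) = 0.452489, coefficient = 2
x_2 = 1.4500, f(x_2) = 0.322321, coefficient = 2
x_3 = 1.8000, f(x_3) = 0.235849, coefficient = 2
x_4 = 2.1500, f(x_4) = 0.177857, coefficient = 2
x_5 = 2.5000, f(x_5) = 0.137931, coefficient = 1

I ≈ (0.350000/2) × 3.154962 = 0.552118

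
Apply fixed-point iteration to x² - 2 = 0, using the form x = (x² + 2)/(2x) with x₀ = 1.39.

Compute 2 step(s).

Equation: x² - 2 = 0
Fixed-point form: x = (x² + 2)/(2x)
x₀ = 1.39

x_1 = g(1.390000) = 1.414424
x_2 = g(1.414424) = 1.414214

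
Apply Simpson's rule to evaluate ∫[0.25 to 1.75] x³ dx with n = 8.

f(x) = x³
a = 0.25, b = 1.75, n = 8
h = (b - a)/n = 0.187500

Simpson's rule: (h/3)[f(x₀) + 4f(x₁) + 2f(x₂) + ... + f(xₙ)]

x_0 = 0.2500, f(x_0) = 0.015625, coefficient = 1
x_1 = 0.4375, f(x_1) = 0.083740, coefficient = 4
x_2 = 0.6250, f(x_2) = 0.244141, coefficient = 2
x_3 = 0.8125, f(x_3) = 0.536377, coefficient = 4
x_4 = 1.0000, f(x_4) = 1.000000, coefficient = 2
x_5 = 1.1875, f(x_5) = 1.674561, coefficient = 4
x_6 = 1.3750, f(x_6) = 2.599609, coefficient = 2
x_7 = 1.5625, f(x_7) = 3.814697, coefficient = 4
x_8 = 1.7500, f(x_8) = 5.359375, coefficient = 1

I ≈ (0.187500/3) × 37.500000 = 2.343750
Exact value: 2.343750
Error: 0.000000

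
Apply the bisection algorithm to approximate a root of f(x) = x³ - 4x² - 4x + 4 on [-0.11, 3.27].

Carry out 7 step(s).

f(x) = x³ - 4x² - 4x + 4
Initial interval: [-0.11, 3.27]

Iteration 1:
  c_1 = (-0.110000 + 3.270000)/2 = 1.580000
  f(c_1) = f(1.580000) = -8.361288
  f(a) × f(c) < 0, new interval: [-0.110000, 1.580000]
Iteration 2:
  c_2 = (-0.110000 + 1.580000)/2 = 0.735000
  f(c_2) = f(0.735000) = -0.703835
  f(a) × f(c) < 0, new interval: [-0.110000, 0.735000]
Iteration 3:
  c_3 = (-0.110000 + 0.735000)/2 = 0.312500
  f(c_3) = f(0.312500) = 2.389893
  f(a) × f(c) ≥ 0, new interval: [0.312500, 0.735000]
Iteration 4:
  c_4 = (0.312500 + 0.735000)/2 = 0.523750
  f(c_4) = f(0.523750) = 0.951416
  f(a) × f(c) ≥ 0, new interval: [0.523750, 0.735000]
Iteration 5:
  c_5 = (0.523750 + 0.735000)/2 = 0.629375
  f(c_5) = f(0.629375) = 0.147352
  f(a) × f(c) ≥ 0, new interval: [0.629375, 0.735000]
Iteration 6:
  c_6 = (0.629375 + 0.735000)/2 = 0.682187
  f(c_6) = f(0.682187) = -0.272793
  f(a) × f(c) < 0, new interval: [0.629375, 0.682187]
Iteration 7:
  c_7 = (0.629375 + 0.682187)/2 = 0.655781
  f(c_7) = f(0.655781) = -0.061303
  f(a) × f(c) < 0, new interval: [0.629375, 0.655781]

After 7 iteration(s), the approximation is c_7 = 0.655781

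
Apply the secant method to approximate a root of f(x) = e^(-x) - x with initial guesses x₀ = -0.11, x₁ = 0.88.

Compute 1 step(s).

f(x) = e^(-x) - x
x₀ = -0.11, x₁ = 0.88

Secant formula: x_{n+1} = x_n - f(x_n)(x_n - x_{n-1})/(f(x_n) - f(x_{n-1}))

Iteration 1:
  f(-0.110000) = 1.226278
  f(0.880000) = -0.465217
  x_2 = 0.880000 - (-0.465217)×(0.880000 - (-0.110000))/(-0.465217 - 1.226278)
       = 0.607717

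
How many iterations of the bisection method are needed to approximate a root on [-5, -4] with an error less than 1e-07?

We need (b-a)/2^n ≤ 1e-07
(-4 - (-5))/2^n ≤ 1e-07
1/2^n ≤ 1e-07
2^n ≥ 10000000
n ≥ log₂(10000000) = 23.25
n ≥ 24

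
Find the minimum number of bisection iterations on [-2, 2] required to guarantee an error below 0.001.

We need (b-a)/2^n ≤ 0.001
(2 - (-2))/2^n ≤ 0.001
4/2^n ≤ 0.001
2^n ≥ 4000
n ≥ log₂(4000) = 11.97
n ≥ 12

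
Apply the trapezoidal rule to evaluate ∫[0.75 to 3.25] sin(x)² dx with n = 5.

f(x) = sin(x)²
a = 0.75, b = 3.25, n = 5
h = (b - a)/n = 0.500000

Trapezoidal rule: (h/2)[f(x₀) + 2f(x₁) + 2f(x₂) + ... + f(xₙ)]

x_0 = 0.7500, f(x_0) = 0.464631, coefficient = 1
x_1 = 1.2500, f(x_1) = 0.900572, coefficient = 2
x_2 = 1.7500, f(x_2) = 0.968228, coefficient = 2
x_3 = 2.2500, f(x_3) = 0.605398, coefficient = 2
x_4 = 2.7500, f(x_4) = 0.145665, coefficient = 2
x_5 = 3.2500, f(x_5) = 0.011706, coefficient = 1

I ≈ (0.500000/2) × 5.716064 = 1.429016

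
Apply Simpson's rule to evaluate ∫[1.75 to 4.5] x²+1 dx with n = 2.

f(x) = x²+1
a = 1.75, b = 4.5, n = 2
h = (b - a)/n = 1.375000

Simpson's rule: (h/3)[f(x₀) + 4f(x₁) + 2f(x₂) + ... + f(xₙ)]

x_0 = 1.7500, f(x_0) = 4.062500, coefficient = 1
x_1 = 3.1250, f(x_1) = 10.765625, coefficient = 4
x_2 = 4.5000, f(x_2) = 21.250000, coefficient = 1

I ≈ (1.375000/3) × 68.375000 = 31.338542
Exact value: 31.338542
Error: 0.000000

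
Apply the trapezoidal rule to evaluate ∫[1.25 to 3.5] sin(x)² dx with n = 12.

f(x) = sin(x)²
a = 1.25, b = 3.5, n = 12
h = (b - a)/n = 0.187500

Trapezoidal rule: (h/2)[f(x₀) + 2f(x₁) + 2f(x₂) + ... + f(xₙ)]

x_0 = 1.2500, f(x_0) = 0.900572, coefficient = 1
x_1 = 1.4375, f(x_1) = 0.982337, coefficient = 2
x_2 = 1.6250, f(x_2) = 0.997065, coefficient = 2
x_3 = 1.8125, f(x_3) = 0.942708, coefficient = 2
x_4 = 2.0000, f(x_4) = 0.826822, coefficient = 2
x_5 = 2.1875, f(x_5) = 0.665512, coefficient = 2
x_6 = 2.3750, f(x_6) = 0.481199, coefficient = 2
x_7 = 2.5625, f(x_7) = 0.299499, coefficient = 2
x_8 = 2.7500, f(x_8) = 0.145665, coefficient = 2
x_9 = 2.9375, f(x_9) = 0.041079, coefficient = 2
x_10 = 3.1250, f(x_10) = 0.000275, coefficient = 2
x_11 = 3.3125, f(x_11) = 0.028926, coefficient = 2
x_12 = 3.5000, f(x_12) = 0.123049, coefficient = 1

I ≈ (0.187500/2) × 11.845794 = 1.110543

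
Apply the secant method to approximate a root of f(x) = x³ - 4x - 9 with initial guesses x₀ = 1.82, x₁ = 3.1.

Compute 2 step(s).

f(x) = x³ - 4x - 9
x₀ = 1.82, x₁ = 3.1

Secant formula: x_{n+1} = x_n - f(x_n)(x_n - x_{n-1})/(f(x_n) - f(x_{n-1}))

Iteration 1:
  f(1.820000) = -10.251432
  f(3.100000) = 8.391000
  x_2 = 3.100000 - 8.391000×(3.100000 - 1.820000)/(8.391000 - (-10.251432))
       = 2.523869
Iteration 2:
  f(3.100000) = 8.391000
  f(2.523869) = -3.018643
  x_3 = 2.523869 - (-3.018643)×(2.523869 - 3.100000)/(-3.018643 - 8.391000)
       = 2.676296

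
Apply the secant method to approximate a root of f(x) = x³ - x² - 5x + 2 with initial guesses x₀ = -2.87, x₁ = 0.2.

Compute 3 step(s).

f(x) = x³ - x² - 5x + 2
x₀ = -2.87, x₁ = 0.2

Secant formula: x_{n+1} = x_n - f(x_n)(x_n - x_{n-1})/(f(x_n) - f(x_{n-1}))

Iteration 1:
  f(-2.870000) = -15.526803
  f(0.200000) = 0.968000
  x_2 = 0.200000 - 0.968000×(0.200000 - (-2.870000))/(0.968000 - (-15.526803))
       = 0.019837
Iteration 2:
  f(0.200000) = 0.968000
  f(0.019837) = 1.900431
  x_3 = 0.019837 - 1.900431×(0.019837 - 0.200000)/(1.900431 - 0.968000)
       = 0.387036
Iteration 3:
  f(0.019837) = 1.900431
  f(0.387036) = -0.027000
  x_4 = 0.387036 - (-0.027000)×(0.387036 - 0.019837)/(-0.027000 - 1.900431)
       = 0.381892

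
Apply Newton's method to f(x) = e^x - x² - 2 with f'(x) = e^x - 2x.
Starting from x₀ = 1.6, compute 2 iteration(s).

f(x) = e^x - x² - 2
f'(x) = e^x - 2x
x₀ = 1.6

Newton-Raphson formula: x_{n+1} = x_n - f(x_n)/f'(x_n)

Iteration 1:
  f(1.600000) = 0.393032
  f'(1.600000) = 1.753032
  x_1 = 1.600000 - 0.393032/1.753032 = 1.375799
Iteration 2:
  f(1.375799) = 0.065415
  f'(1.375799) = 1.206639
  x_2 = 1.375799 - 0.065415/1.206639 = 1.321586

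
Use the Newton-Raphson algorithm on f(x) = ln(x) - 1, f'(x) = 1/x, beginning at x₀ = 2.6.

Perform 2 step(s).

f(x) = ln(x) - 1
f'(x) = 1/x
x₀ = 2.6

Newton-Raphson formula: x_{n+1} = x_n - f(x_n)/f'(x_n)

Iteration 1:
  f(2.600000) = -0.044489
  f'(2.600000) = 0.384615
  x_1 = 2.600000 - (-0.044489)/0.384615 = 2.715670
Iteration 2:
  f(2.715670) = -0.000961
  f'(2.715670) = 0.368233
  x_2 = 2.715670 - (-0.000961)/0.368233 = 2.718281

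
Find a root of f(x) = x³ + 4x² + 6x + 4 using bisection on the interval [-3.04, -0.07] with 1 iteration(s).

f(x) = x³ + 4x² + 6x + 4
Initial interval: [-3.04, -0.07]

Iteration 1:
  c_1 = (-3.040000 + (-0.070000))/2 = -1.555000
  f(c_1) = f(-1.555000) = 0.582071
  f(a) × f(c) < 0, new interval: [-3.040000, -1.555000]

After 1 iteration(s), the approximation is c_1 = -1.555000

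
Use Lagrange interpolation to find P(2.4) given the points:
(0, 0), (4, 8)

Lagrange interpolation formula:
P(x) = Σ yᵢ × Lᵢ(x)
where Lᵢ(x) = Π_{j≠i} (x - xⱼ)/(xᵢ - xⱼ)

L_0(2.4) = (2.4 - 4)/(0 - 4) = 0.400000
L_1(2.4) = (2.4 - 0)/(4 - 0) = 0.600000

P(2.4) = 0×L_0(2.4) + 8×L_1(2.4)
P(2.4) = 4.800000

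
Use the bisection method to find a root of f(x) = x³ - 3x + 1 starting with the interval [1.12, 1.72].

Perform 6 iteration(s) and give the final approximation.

f(x) = x³ - 3x + 1
Initial interval: [1.12, 1.72]

Iteration 1:
  c_1 = (1.120000 + 1.720000)/2 = 1.420000
  f(c_1) = f(1.420000) = -0.396712
  f(a) × f(c) ≥ 0, new interval: [1.420000, 1.720000]
Iteration 2:
  c_2 = (1.420000 + 1.720000)/2 = 1.570000
  f(c_2) = f(1.570000) = 0.159893
  f(a) × f(c) < 0, new interval: [1.420000, 1.570000]
Iteration 3:
  c_3 = (1.420000 + 1.570000)/2 = 1.495000
  f(c_3) = f(1.495000) = -0.143638
  f(a) × f(c) ≥ 0, new interval: [1.495000, 1.570000]
Iteration 4:
  c_4 = (1.495000 + 1.570000)/2 = 1.532500
  f(c_4) = f(1.532500) = 0.001662
  f(a) × f(c) < 0, new interval: [1.495000, 1.532500]
Iteration 5:
  c_5 = (1.495000 + 1.532500)/2 = 1.513750
  f(c_5) = f(1.513750) = -0.072584
  f(a) × f(c) ≥ 0, new interval: [1.513750, 1.532500]
Iteration 6:
  c_6 = (1.513750 + 1.532500)/2 = 1.523125
  f(c_6) = f(1.523125) = -0.035862
  f(a) × f(c) ≥ 0, new interval: [1.523125, 1.532500]

After 6 iteration(s), the approximation is c_6 = 1.523125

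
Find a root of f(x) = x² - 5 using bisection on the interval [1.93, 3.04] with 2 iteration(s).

f(x) = x² - 5
Initial interval: [1.93, 3.04]

Iteration 1:
  c_1 = (1.930000 + 3.040000)/2 = 2.485000
  f(c_1) = f(2.485000) = 1.175225
  f(a) × f(c) < 0, new interval: [1.930000, 2.485000]
Iteration 2:
  c_2 = (1.930000 + 2.485000)/2 = 2.207500
  f(c_2) = f(2.207500) = -0.126944
  f(a) × f(c) ≥ 0, new interval: [2.207500, 2.485000]

After 2 iteration(s), the approximation is c_2 = 2.207500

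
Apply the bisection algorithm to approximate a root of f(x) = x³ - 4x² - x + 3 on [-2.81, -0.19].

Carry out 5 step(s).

f(x) = x³ - 4x² - x + 3
Initial interval: [-2.81, -0.19]

Iteration 1:
  c_1 = (-2.810000 + (-0.190000))/2 = -1.500000
  f(c_1) = f(-1.500000) = -7.875000
  f(a) × f(c) ≥ 0, new interval: [-1.500000, -0.190000]
Iteration 2:
  c_2 = (-1.500000 + (-0.190000))/2 = -0.845000
  f(c_2) = f(-0.845000) = 0.385549
  f(a) × f(c) < 0, new interval: [-1.500000, -0.845000]
Iteration 3:
  c_3 = (-1.500000 + (-0.845000))/2 = -1.172500
  f(c_3) = f(-1.172500) = -2.938427
  f(a) × f(c) ≥ 0, new interval: [-1.172500, -0.845000]
Iteration 4:
  c_4 = (-1.172500 + (-0.845000))/2 = -1.008750
  f(c_4) = f(-1.008750) = -1.088037
  f(a) × f(c) ≥ 0, new interval: [-1.008750, -0.845000]
Iteration 5:
  c_5 = (-1.008750 + (-0.845000))/2 = -0.926875
  f(c_5) = f(-0.926875) = -0.305790
  f(a) × f(c) ≥ 0, new interval: [-0.926875, -0.845000]

After 5 iteration(s), the approximation is c_5 = -0.926875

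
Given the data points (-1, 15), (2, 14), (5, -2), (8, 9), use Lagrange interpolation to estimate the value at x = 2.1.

Lagrange interpolation formula:
P(x) = Σ yᵢ × Lᵢ(x)
where Lᵢ(x) = Π_{j≠i} (x - xⱼ)/(xᵢ - xⱼ)

L_0(2.1) = (2.1 - 2)/(-1 - 2) × (2.1 - 5)/(-1 - 5) × (2.1 - 8)/(-1 - 8) = -0.010562
L_1(2.1) = (2.1 - (-1))/(2 - (-1)) × (2.1 - 5)/(2 - 5) × (2.1 - 8)/(2 - 8) = 0.982241
L_2(2.1) = (2.1 - (-1))/(5 - (-1)) × (2.1 - 2)/(5 - 2) × (2.1 - 8)/(5 - 8) = 0.033870
L_3(2.1) = (2.1 - (-1))/(8 - (-1)) × (2.1 - 2)/(8 - 2) × (2.1 - 5)/(8 - 5) = -0.005549

P(2.1) = 15×L_0(2.1) + 14×L_1(2.1) + (-2)×L_2(2.1) + 9×L_3(2.1)
P(2.1) = 13.475259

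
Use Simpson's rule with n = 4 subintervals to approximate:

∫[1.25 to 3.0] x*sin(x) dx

f(x) = x*sin(x)
a = 1.25, b = 3.0, n = 4
h = (b - a)/n = 0.437500

Simpson's rule: (h/3)[f(x₀) + 4f(x₁) + 2f(x₂) + ... + f(xₙ)]

x_0 = 1.2500, f(x_0) = 1.186231, coefficient = 1
x_1 = 1.6875, f(x_1) = 1.676021, coefficient = 4
x_2 = 2.1250, f(x_2) = 1.806930, coefficient = 2
x_3 = 2.5625, f(x_3) = 1.402366, coefficient = 4
x_4 = 3.0000, f(x_4) = 0.423360, coefficient = 1

I ≈ (0.437500/3) × 17.536999 = 2.557479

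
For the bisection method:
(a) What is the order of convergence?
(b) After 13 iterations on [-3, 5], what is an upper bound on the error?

(a) Bisection has linear (order 1) convergence; the error is halved each step.

(b) Error bound = (b-a)/2^n = (5 - (-3))/2^{13}
    = 8/2^{13}

(a) 1 (linear); (b) error ≤ 9.77e-04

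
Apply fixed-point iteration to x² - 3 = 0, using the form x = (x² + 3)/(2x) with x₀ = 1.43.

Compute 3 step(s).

Equation: x² - 3 = 0
Fixed-point form: x = (x² + 3)/(2x)
x₀ = 1.43

x_1 = g(1.430000) = 1.763951
x_2 = g(1.763951) = 1.732339
x_3 = g(1.732339) = 1.732051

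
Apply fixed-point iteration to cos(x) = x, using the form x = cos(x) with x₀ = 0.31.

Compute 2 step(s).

Equation: cos(x) = x
Fixed-point form: x = cos(x)
x₀ = 0.31

x_1 = g(0.310000) = 0.952334
x_2 = g(0.952334) = 0.579783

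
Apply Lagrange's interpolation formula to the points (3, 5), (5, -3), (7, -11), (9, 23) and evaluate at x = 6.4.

Lagrange interpolation formula:
P(x) = Σ yᵢ × Lᵢ(x)
where Lᵢ(x) = Π_{j≠i} (x - xⱼ)/(xᵢ - xⱼ)

L_0(6.4) = (6.4 - 5)/(3 - 5) × (6.4 - 7)/(3 - 7) × (6.4 - 9)/(3 - 9) = -0.045500
L_1(6.4) = (6.4 - 3)/(5 - 3) × (6.4 - 7)/(5 - 7) × (6.4 - 9)/(5 - 9) = 0.331500
L_2(6.4) = (6.4 - 3)/(7 - 3) × (6.4 - 5)/(7 - 5) × (6.4 - 9)/(7 - 9) = 0.773500
L_3(6.4) = (6.4 - 3)/(9 - 3) × (6.4 - 5)/(9 - 5) × (6.4 - 7)/(9 - 7) = -0.059500

P(6.4) = 5×L_0(6.4) + (-3)×L_1(6.4) + (-11)×L_2(6.4) + 23×L_3(6.4)
P(6.4) = -11.099000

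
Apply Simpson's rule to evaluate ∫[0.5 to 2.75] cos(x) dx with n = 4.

f(x) = cos(x)
a = 0.5, b = 2.75, n = 4
h = (b - a)/n = 0.562500

Simpson's rule: (h/3)[f(x₀) + 4f(x₁) + 2f(x₂) + ... + f(xₙ)]

x_0 = 0.5000, f(x_0) = 0.877583, coefficient = 1
x_1 = 1.0625, f(x_1) = 0.486690, coefficient = 4
x_2 = 1.6250, f(x_2) = -0.054177, coefficient = 2
x_3 = 2.1875, f(x_3) = -0.578349, coefficient = 4
x_4 = 2.7500, f(x_4) = -0.924302, coefficient = 1

I ≈ (0.562500/3) × -0.521712 = -0.097821
Exact value: -0.097765
Error: 0.000056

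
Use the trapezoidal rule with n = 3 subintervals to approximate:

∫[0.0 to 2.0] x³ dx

f(x) = x³
a = 0.0, b = 2.0, n = 3
h = (b - a)/n = 0.666667

Trapezoidal rule: (h/2)[f(x₀) + 2f(x₁) + 2f(x₂) + ... + f(xₙ)]

x_0 = 0.0000, f(x_0) = 0.000000, coefficient = 1
x_1 = 0.6667, f(x_1) = 0.296296, coefficient = 2
x_2 = 1.3333, f(x_2) = 2.370370, coefficient = 2
x_3 = 2.0000, f(x_3) = 8.000000, coefficient = 1

I ≈ (0.666667/2) × 13.333333 = 4.444444
Exact value: 4.000000
Error: 0.444444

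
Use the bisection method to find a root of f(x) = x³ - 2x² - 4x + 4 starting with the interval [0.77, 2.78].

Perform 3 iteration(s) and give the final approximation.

f(x) = x³ - 2x² - 4x + 4
Initial interval: [0.77, 2.78]

Iteration 1:
  c_1 = (0.770000 + 2.780000)/2 = 1.775000
  f(c_1) = f(1.775000) = -3.808891
  f(a) × f(c) < 0, new interval: [0.770000, 1.775000]
Iteration 2:
  c_2 = (0.770000 + 1.775000)/2 = 1.272500
  f(c_2) = f(1.272500) = -2.268009
  f(a) × f(c) < 0, new interval: [0.770000, 1.272500]
Iteration 3:
  c_3 = (0.770000 + 1.272500)/2 = 1.021250
  f(c_3) = f(1.021250) = -1.105789
  f(a) × f(c) < 0, new interval: [0.770000, 1.021250]

After 3 iteration(s), the approximation is c_3 = 1.021250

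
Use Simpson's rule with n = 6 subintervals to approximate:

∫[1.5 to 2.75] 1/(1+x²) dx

f(x) = 1/(1+x²)
a = 1.5, b = 2.75, n = 6
h = (b - a)/n = 0.208333

Simpson's rule: (h/3)[f(x₀) + 4f(x₁) + 2f(x₂) + ... + f(xₙ)]

x_0 = 1.5000, f(x_0) = 0.307692, coefficient = 1
x_1 = 1.7083, f(x_1) = 0.255206, coefficient = 4
x_2 = 1.9167, f(x_2) = 0.213967, coefficient = 2
x_3 = 2.1250, f(x_3) = 0.181303, coefficient = 4
x_4 = 2.3333, f(x_4) = 0.155172, coefficient = 2
x_5 = 2.5417, f(x_5) = 0.134047, coefficient = 4
x_6 = 2.7500, f(x_6) = 0.116788, coefficient = 1

I ≈ (0.208333/3) × 3.444985 = 0.239235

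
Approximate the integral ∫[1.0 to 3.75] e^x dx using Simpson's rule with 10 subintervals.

f(x) = e^x
a = 1.0, b = 3.75, n = 10
h = (b - a)/n = 0.275000

Simpson's rule: (h/3)[f(x₀) + 4f(x₁) + 2f(x₂) + ... + f(xₙ)]

x_0 = 1.0000, f(x_0) = 2.718282, coefficient = 1
x_1 = 1.2750, f(x_1) = 3.578701, coefficient = 4
x_2 = 1.5500, f(x_2) = 4.711470, coefficient = 2
x_3 = 1.8250, f(x_3) = 6.202795, coefficient = 4
x_4 = 2.1000, f(x_4) = 8.166170, coefficient = 2
x_5 = 2.3750, f(x_5) = 10.751013, coefficient = 4
x_6 = 2.6500, f(x_6) = 14.154039, coefficient = 2
x_7 = 2.9250, f(x_7) = 18.634226, coefficient = 4
x_8 = 3.2000, f(x_8) = 24.532530, coefficient = 2
x_9 = 3.4750, f(x_9) = 32.297829, coefficient = 4
x_10 = 3.7500, f(x_10) = 42.521082, coefficient = 1

I ≈ (0.275000/3) × 434.226039 = 39.804054
Exact value: 39.802800
Error: 0.001253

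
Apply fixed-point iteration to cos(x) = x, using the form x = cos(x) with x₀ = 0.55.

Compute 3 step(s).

Equation: cos(x) = x
Fixed-point form: x = cos(x)
x₀ = 0.55

x_1 = g(0.550000) = 0.852525
x_2 = g(0.852525) = 0.658084
x_3 = g(0.658084) = 0.791165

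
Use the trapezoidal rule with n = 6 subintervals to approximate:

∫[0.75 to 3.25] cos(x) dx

f(x) = cos(x)
a = 0.75, b = 3.25, n = 6
h = (b - a)/n = 0.416667

Trapezoidal rule: (h/2)[f(x₀) + 2f(x₁) + 2f(x₂) + ... + f(xₙ)]

x_0 = 0.7500, f(x_0) = 0.731689, coefficient = 1
x_1 = 1.1667, f(x_1) = 0.393219, coefficient = 2
x_2 = 1.5833, f(x_2) = -0.012537, coefficient = 2
x_3 = 2.0000, f(x_3) = -0.416147, coefficient = 2
x_4 = 2.4167, f(x_4) = -0.748549, coefficient = 2
x_5 = 2.8333, f(x_5) = -0.952863, coefficient = 2
x_6 = 3.2500, f(x_6) = -0.994130, coefficient = 1

I ≈ (0.416667/2) × -3.736194 = -0.778374
Exact value: -0.789834
Error: 0.011460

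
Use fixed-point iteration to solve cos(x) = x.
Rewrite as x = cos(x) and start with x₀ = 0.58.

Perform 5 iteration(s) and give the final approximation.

Equation: cos(x) = x
Fixed-point form: x = cos(x)
x₀ = 0.58

x_1 = g(0.580000) = 0.836463
x_2 = g(0.836463) = 0.670093
x_3 = g(0.670093) = 0.783764
x_4 = g(0.783764) = 0.708261
x_5 = g(0.708261) = 0.759494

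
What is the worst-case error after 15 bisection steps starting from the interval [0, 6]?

Bisection error bound: |error| ≤ (b-a)/2^n
|error| ≤ (6 - 0)/2^15 = 6/2^15
|error| ≤ 0.0001831055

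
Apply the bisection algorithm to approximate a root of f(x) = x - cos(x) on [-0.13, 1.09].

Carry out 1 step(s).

f(x) = x - cos(x)
Initial interval: [-0.13, 1.09]

Iteration 1:
  c_1 = (-0.130000 + 1.090000)/2 = 0.480000
  f(c_1) = f(0.480000) = -0.406995
  f(a) × f(c) ≥ 0, new interval: [0.480000, 1.090000]

After 1 iteration(s), the approximation is c_1 = 0.480000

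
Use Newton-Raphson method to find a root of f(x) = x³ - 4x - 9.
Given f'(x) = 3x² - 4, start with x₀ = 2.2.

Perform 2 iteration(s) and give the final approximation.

f(x) = x³ - 4x - 9
f'(x) = 3x² - 4
x₀ = 2.2

Newton-Raphson formula: x_{n+1} = x_n - f(x_n)/f'(x_n)

Iteration 1:
  f(2.200000) = -7.152000
  f'(2.200000) = 10.520000
  x_1 = 2.200000 - (-7.152000)/10.520000 = 2.879848
Iteration 2:
  f(2.879848) = 3.364696
  f'(2.879848) = 20.880572
  x_2 = 2.879848 - 3.364696/20.880572 = 2.718708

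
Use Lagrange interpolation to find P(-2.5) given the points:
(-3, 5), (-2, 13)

Lagrange interpolation formula:
P(x) = Σ yᵢ × Lᵢ(x)
where Lᵢ(x) = Π_{j≠i} (x - xⱼ)/(xᵢ - xⱼ)

L_0(-2.5) = (-2.5 - (-2))/(-3 - (-2)) = 0.500000
L_1(-2.5) = (-2.5 - (-3))/(-2 - (-3)) = 0.500000

P(-2.5) = 5×L_0(-2.5) + 13×L_1(-2.5)
P(-2.5) = 9.000000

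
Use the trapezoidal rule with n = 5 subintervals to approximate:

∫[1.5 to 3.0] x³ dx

f(x) = x³
a = 1.5, b = 3.0, n = 5
h = (b - a)/n = 0.300000

Trapezoidal rule: (h/2)[f(x₀) + 2f(x₁) + 2f(x₂) + ... + f(xₙ)]

x_0 = 1.5000, f(x_0) = 3.375000, coefficient = 1
x_1 = 1.8000, f(x_1) = 5.832000, coefficient = 2
x_2 = 2.1000, f(x_2) = 9.261000, coefficient = 2
x_3 = 2.4000, f(x_3) = 13.824000, coefficient = 2
x_4 = 2.7000, f(x_4) = 19.683000, coefficient = 2
x_5 = 3.0000, f(x_5) = 27.000000, coefficient = 1

I ≈ (0.300000/2) × 127.575000 = 19.136250
Exact value: 18.984375
Error: 0.151875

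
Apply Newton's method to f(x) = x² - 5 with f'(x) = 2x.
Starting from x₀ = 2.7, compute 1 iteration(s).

f(x) = x² - 5
f'(x) = 2x
x₀ = 2.7

Newton-Raphson formula: x_{n+1} = x_n - f(x_n)/f'(x_n)

Iteration 1:
  f(2.700000) = 2.290000
  f'(2.700000) = 5.400000
  x_1 = 2.700000 - 2.290000/5.400000 = 2.275926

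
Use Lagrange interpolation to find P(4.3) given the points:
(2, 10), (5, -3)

Lagrange interpolation formula:
P(x) = Σ yᵢ × Lᵢ(x)
where Lᵢ(x) = Π_{j≠i} (x - xⱼ)/(xᵢ - xⱼ)

L_0(4.3) = (4.3 - 5)/(2 - 5) = 0.233333
L_1(4.3) = (4.3 - 2)/(5 - 2) = 0.766667

P(4.3) = 10×L_0(4.3) + (-3)×L_1(4.3)
P(4.3) = 0.033333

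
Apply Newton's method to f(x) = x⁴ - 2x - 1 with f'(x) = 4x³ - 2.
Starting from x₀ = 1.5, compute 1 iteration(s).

f(x) = x⁴ - 2x - 1
f'(x) = 4x³ - 2
x₀ = 1.5

Newton-Raphson formula: x_{n+1} = x_n - f(x_n)/f'(x_n)

Iteration 1:
  f(1.500000) = 1.062500
  f'(1.500000) = 11.500000
  x_1 = 1.500000 - 1.062500/11.500000 = 1.407609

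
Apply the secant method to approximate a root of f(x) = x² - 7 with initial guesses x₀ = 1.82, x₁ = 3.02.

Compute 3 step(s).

f(x) = x² - 7
x₀ = 1.82, x₁ = 3.02

Secant formula: x_{n+1} = x_n - f(x_n)(x_n - x_{n-1})/(f(x_n) - f(x_{n-1}))

Iteration 1:
  f(1.820000) = -3.687600
  f(3.020000) = 2.120400
  x_2 = 3.020000 - 2.120400×(3.020000 - 1.820000)/(2.120400 - (-3.687600))
       = 2.581901
Iteration 2:
  f(3.020000) = 2.120400
  f(2.581901) = -0.333788
  x_3 = 2.581901 - (-0.333788)×(2.581901 - 3.020000)/(-0.333788 - 2.120400)
       = 2.641486
Iteration 3:
  f(2.581901) = -0.333788
  f(2.641486) = -0.022554
  x_4 = 2.641486 - (-0.022554)×(2.641486 - 2.581901)/(-0.022554 - (-0.333788))
       = 2.645803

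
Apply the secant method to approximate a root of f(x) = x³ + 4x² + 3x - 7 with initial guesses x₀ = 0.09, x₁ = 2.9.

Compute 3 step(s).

f(x) = x³ + 4x² + 3x - 7
x₀ = 0.09, x₁ = 2.9

Secant formula: x_{n+1} = x_n - f(x_n)(x_n - x_{n-1})/(f(x_n) - f(x_{n-1}))

Iteration 1:
  f(0.090000) = -6.696871
  f(2.900000) = 59.729000
  x_2 = 2.900000 - 59.729000×(2.900000 - 0.090000)/(59.729000 - (-6.696871))
       = 0.373296
Iteration 2:
  f(2.900000) = 59.729000
  f(0.373296) = -5.270691
  x_3 = 0.373296 - (-5.270691)×(0.373296 - 2.900000)/(-5.270691 - 59.729000)
       = 0.578182
Iteration 3:
  f(0.373296) = -5.270691
  f(0.578182) = -3.734997
  x_4 = 0.578182 - (-3.734997)×(0.578182 - 0.373296)/(-3.734997 - (-5.270691))
       = 1.076488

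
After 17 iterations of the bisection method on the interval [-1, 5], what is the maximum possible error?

Bisection error bound: |error| ≤ (b-a)/2^n
|error| ≤ (5 - (-1))/2^17 = 6/2^17
|error| ≤ 0.0000457764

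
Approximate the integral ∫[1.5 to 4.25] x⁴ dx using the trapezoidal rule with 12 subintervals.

f(x) = x⁴
a = 1.5, b = 4.25, n = 12
h = (b - a)/n = 0.229167

Trapezoidal rule: (h/2)[f(x₀) + 2f(x₁) + 2f(x₂) + ... + f(xₙ)]

x_0 = 1.5000, f(x_0) = 5.062500, coefficient = 1
x_1 = 1.7292, f(x_1) = 8.940204, coefficient = 2
x_2 = 1.9583, f(x_2) = 14.707758, coefficient = 2
x_3 = 2.1875, f(x_3) = 22.897720, coefficient = 2
x_4 = 2.4167, f(x_4) = 34.108845, coefficient = 2
x_5 = 2.6458, f(x_5) = 49.006077, coefficient = 2
x_6 = 2.8750, f(x_6) = 68.320557, coefficient = 2
x_7 = 3.1042, f(x_7) = 92.849619, coefficient = 2
x_8 = 3.3333, f(x_8) = 123.456790, coefficient = 2
x_9 = 3.5625, f(x_9) = 161.071793, coefficient = 2
x_10 = 3.7917, f(x_10) = 206.690541, coefficient = 2
x_11 = 4.0208, f(x_11) = 261.375145, coefficient = 2
x_12 = 4.2500, f(x_12) = 326.253906, coefficient = 1

I ≈ (0.229167/2) × 2418.166500 = 277.081578
Exact value: 275.797070
Error: 1.284508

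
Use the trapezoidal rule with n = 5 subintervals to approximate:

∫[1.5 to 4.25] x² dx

f(x) = x²
a = 1.5, b = 4.25, n = 5
h = (b - a)/n = 0.550000

Trapezoidal rule: (h/2)[f(x₀) + 2f(x₁) + 2f(x₂) + ... + f(xₙ)]

x_0 = 1.5000, f(x_0) = 2.250000, coefficient = 1
x_1 = 2.0500, f(x_1) = 4.202500, coefficient = 2
x_2 = 2.6000, f(x_2) = 6.760000, coefficient = 2
x_3 = 3.1500, f(x_3) = 9.922500, coefficient = 2
x_4 = 3.7000, f(x_4) = 13.690000, coefficient = 2
x_5 = 4.2500, f(x_5) = 18.062500, coefficient = 1

I ≈ (0.550000/2) × 89.462500 = 24.602188
Exact value: 24.463542
Error: 0.138646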